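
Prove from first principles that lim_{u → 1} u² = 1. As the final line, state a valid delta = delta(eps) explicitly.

delta = min(1, eps/3)

Fix eps > 0. We seek delta > 0 with 0 < |u − 1| < delta ⇒ |u² − 1| < eps.
Factor: u² − 1 = (u − 1)(u + 1), so |u² − 1| = |u − 1|·|u + 1|.
Impose delta ≤ 1 so that |u| < 2; then |u + 1| ≤ 3.
Hence |u² − 1| ≤ 3|u − 1|, which is < eps once |u − 1| < eps/3.
Take delta = min(1, eps/3). If 0 < |u − 1| < delta then both bounds hold and |u² − 1| ≤ 3|u − 1| < 3·(eps/3) = eps.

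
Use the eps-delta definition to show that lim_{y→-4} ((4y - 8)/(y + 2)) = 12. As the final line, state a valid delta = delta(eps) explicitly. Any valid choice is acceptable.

Let eps > 0. We want delta > 0 with 0 < |y + 4| < delta ⇒ |(4y - 8)/(y + 2) − 12| < eps.
Combining over a common denominator, (4y - 8)/(y + 2) − 12 = [(4y - 8)·(-2) − (-24)·(y + 2)] / [(-2)·(y + 2)] = 16(y + 4) / ((-2)(y + 2)).
So |(4y - 8)/(y + 2) − 12| = 16|y + 4| / (2·|y + 2|).
Restrict delta ≤ 1. Then |y + 4| < 1 gives |y + 2| = |(y + 4) + (-2)| ≥ 2 − 1 = 1.
Hence |(4y - 8)/(y + 2) − 12| < 16|y + 4|/(2·1) = 8|y + 4|, which is < eps once |y + 4| < (1/8)eps.
Take delta = min(1, (1/8)eps). Then 0 < |y + 4| < delta forces both bounds, so |(4y - 8)/(y + 2) − 12| < eps.

delta = min(1, (1/8)eps)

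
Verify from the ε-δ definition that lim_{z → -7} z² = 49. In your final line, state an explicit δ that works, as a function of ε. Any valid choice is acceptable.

δ = min(1, ε/15)

Fix ε > 0. We seek δ > 0 with 0 < |z + 7| < δ ⇒ |z² − 49| < ε.
Factor: z² − 49 = (z + 7)(z - 7), so |z² − 49| = |z + 7|·|z - 7|.
Restrict δ ≤ 1. Then |z + 7| < 1 gives |z| < 8, so by the triangle inequality |z - 7| ≤ 8 + 7 = 15.
Hence |z² − 49| ≤ 15|z + 7|, which is < ε once |z + 7| < ε/15.
Take δ = min(1, ε/15). If 0 < |z + 7| < δ then both bounds hold and |z² − 49| ≤ 15|z + 7| < 15·(ε/15) = ε.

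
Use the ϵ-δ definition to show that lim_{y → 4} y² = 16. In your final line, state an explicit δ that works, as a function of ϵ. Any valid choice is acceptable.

δ = min(1, ϵ/9)

Let ϵ > 0. We seek δ > 0 with 0 < |y − 4| < δ ⇒ |y² − 16| < ϵ.
Factor: y² − 16 = (y − 4)(y + 4), so |y² − 16| = |y − 4|·|y + 4|.
Restrict δ ≤ 1. Then |y − 4| < 1 gives |y| < 5, so by the triangle inequality |y + 4| ≤ 5 + 4 = 9.
Hence |y² − 16| ≤ 9|y − 4|, which is < ϵ once |y − 4| < ϵ/9.
Take δ = min(1, ϵ/9). If 0 < |y − 4| < δ then both bounds hold and |y² − 16| ≤ 9|y − 4| < 9·(ϵ/9) = ϵ.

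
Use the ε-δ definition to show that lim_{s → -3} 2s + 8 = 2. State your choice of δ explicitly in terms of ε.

δ = ε/2

Let ε > 0. We need δ > 0 so that 0 < |s + 3| < δ implies |(2s + 8) − 2| < ε.
Since (2s + 8) − 2 = 2(s + 3), we have |(2s + 8) − 2| = 2|s + 3|.
So 2|s + 3| < ε exactly when |s + 3| < ε/2.
Choosing δ = ε/2 gives |(2s + 8) − 2| = 2|s + 3| < ε whenever |s + 3| < δ.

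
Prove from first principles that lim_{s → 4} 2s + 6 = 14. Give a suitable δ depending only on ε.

Suppose ε > 0. We need δ > 0 so that 0 < |s − 4| < δ implies |(2s + 6) − 14| < ε.
|(2s + 6) − 14| = |2s - 8| = 2|s − 4|.
So 2|s − 4| < ε exactly when |s − 4| < ε/2.
Choosing δ = ε/2 gives |(2s + 6) − 14| = 2|s − 4| < ε whenever |s − 4| < δ.

δ = ε/2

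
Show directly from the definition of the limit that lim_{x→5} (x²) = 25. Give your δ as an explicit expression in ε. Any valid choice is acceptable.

Suppose ε > 0. We seek δ > 0 with 0 < |x − 5| < δ ⇒ |x² − 25| < ε.
Factor: x² − 25 = (x − 5)(x + 5), so |x² − 25| = |x − 5|·|x + 5|.
Impose δ ≤ 2 so that |x| < 7; then |x + 5| ≤ 12.
Hence |x² − 25| ≤ 12|x − 5|, which is < ε once |x − 5| < ε/12.
Take δ = min(2, ε/12). If 0 < |x − 5| < δ then both bounds hold and |x² − 25| ≤ 12|x − 5| < 12·(ε/12) = ε.

δ = min(2, ε/12)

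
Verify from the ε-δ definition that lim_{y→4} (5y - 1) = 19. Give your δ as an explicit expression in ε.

δ = ε/5

Suppose ε > 0. We need δ > 0 so that 0 < |y − 4| < δ implies |(5y - 1) − 19| < ε.
Since (5y - 1) − 19 = 5(y − 4), we have |(5y - 1) − 19| = 5|y − 4|.
Thus it suffices that |y − 4| < ε/5.
Take δ = ε/5. If 0 < |y − 4| < δ then |(5y - 1) − 19| = 5|y − 4| < 5·(ε/5) = ε.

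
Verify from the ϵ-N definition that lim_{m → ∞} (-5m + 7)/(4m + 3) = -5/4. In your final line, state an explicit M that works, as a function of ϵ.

Let ϵ > 0 be given. For m ≥ 1, |(-5m + 7)/(4m + 3) + 5/4| = |43|/(4(4m + 3)) = 43/(4(4m + 3)).
Since 4m + 3 ≥ 4m for m ≥ 1, this is ≤ 43/(4·4m) = (43/16)/m.
So |(-5m + 7)/(4m + 3) + 5/4| < ϵ whenever m > (43/16)/ϵ.
Take M = (43/16)/ϵ. If m > M then |(-5m + 7)/(4m + 3) + 5/4| ≤ (43/16)/m < ϵ.

M = (43/16)/ϵ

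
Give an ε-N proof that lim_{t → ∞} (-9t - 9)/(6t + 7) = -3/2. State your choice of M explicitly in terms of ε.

Let ε > 0 be given. We seek M > 0 such that t > M implies |(-9t - 9)/(6t + 7) + 3/2| < ε.
(-9t - 9)/(6t + 7) + 3/2 = (6(-9t - 9) − (-9)(6t + 7)) / (6(6t + 7)) = 9/(6(6t + 7)).
For t > 0 we have 6t + 7 > 6t, so |(-9t - 9)/(6t + 7) + 3/2| = 9/(6(6t + 7)) < 9/(6·6t) = (1/4)/t.
Thus |(-9t - 9)/(6t + 7) + 3/2| < ε whenever t > (1/4)/ε.
Take M = (1/4)/ε. If t > M then |(-9t - 9)/(6t + 7) + 3/2| < (1/4)/t < ε.

M = (1/4)/ε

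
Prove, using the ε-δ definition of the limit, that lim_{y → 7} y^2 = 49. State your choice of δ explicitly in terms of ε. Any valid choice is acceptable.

Let ε > 0. We seek δ > 0 with 0 < |y − 7| < δ ⇒ |y^2 − 49| < ε.
Factor: y^2 − 49 = (y − 7)(y + 7), so |y^2 − 49| = |y − 7|·|y + 7|.
Impose δ ≤ 2 so that |y| < 9; then |y + 7| ≤ 16.
Hence |y^2 − 49| ≤ 16|y − 7|, which is < ε once |y − 7| < ε/16.
Take δ = min(2, ε/16). If 0 < |y − 7| < δ then both bounds hold and |y^2 − 49| ≤ 16|y − 7| < 16·(ε/16) = ε.

δ = min(2, ε/16)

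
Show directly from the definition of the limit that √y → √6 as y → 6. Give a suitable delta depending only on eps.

delta = min(6, √6·eps)

Let eps > 0. We want delta > 0 such that 0 < |y − 6| < delta implies |√y − √6| < eps.
Multiplying by the conjugate, |√y − √6| = |y − 6|/(√y + √6).
Restrict delta ≤ 6 so that |y − 6| < 6 forces y > 0, and then √y + √6 > √6.
Hence |√y − √6| < |y − 6|/√6, which is < eps once |y − 6| < √6·eps.
Take delta = min(6, √6·eps). If 0 < |y − 6| < delta then y > 0 and |√y − √6| < |y − 6|/√6 < eps.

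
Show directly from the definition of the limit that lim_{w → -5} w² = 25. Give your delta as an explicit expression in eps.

Fix eps > 0. We seek delta > 0 with 0 < |w + 5| < delta ⇒ |w² − 25| < eps.
Factor: w² − 25 = (w + 5)(w - 5), so |w² − 25| = |w + 5|·|w - 5|.
Impose delta ≤ 2 so that |w| < 7; then |w - 5| ≤ 12.
Hence |w² − 25| ≤ 12|w + 5|, which is < eps once |w + 5| < eps/12.
Take delta = min(2, eps/12). If 0 < |w + 5| < delta then both bounds hold and |w² − 25| ≤ 12|w + 5| < 12·(eps/12) = eps.

delta = min(2, eps/12)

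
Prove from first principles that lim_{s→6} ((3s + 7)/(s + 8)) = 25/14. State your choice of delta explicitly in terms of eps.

Fix eps > 0. We want delta > 0 with 0 < |s − 6| < delta ⇒ |(3s + 7)/(s + 8) − (25/14)| < eps.
Combining over a common denominator, (3s + 7)/(s + 8) − (25/14) = [(3s + 7)·14 − 25·(s + 8)] / [14·(s + 8)] = 17(s − 6) / (14(s + 8)).
So |(3s + 7)/(s + 8) − (25/14)| = 17|s − 6| / (14·|s + 8|).
Restrict delta ≤ 7. Then |s − 6| < 7 gives |s + 8| = |(s − 6) + 14| ≥ 14 − 7 = 7.
Hence |(3s + 7)/(s + 8) − (25/14)| < 17|s − 6|/(14·7) = (17/98)|s − 6|, which is < eps once |s − 6| < (98/17)eps.
Take delta = min(7, (98/17)eps). Then 0 < |s − 6| < delta forces both bounds, so |(3s + 7)/(s + 8) − (25/14)| < eps.

delta = min(7, (98/17)eps)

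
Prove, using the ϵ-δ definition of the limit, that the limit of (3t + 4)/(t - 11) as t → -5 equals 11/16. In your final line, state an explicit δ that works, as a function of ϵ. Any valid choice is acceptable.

δ = min(8, (128/37)ϵ)

Fix ϵ > 0. We want δ > 0 with 0 < |t + 5| < δ ⇒ |(3t + 4)/(t - 11) − (11/16)| < ϵ.
Combining over a common denominator, (3t + 4)/(t - 11) − (11/16) = [(3t + 4)·(-16) − (-11)·(t - 11)] / [(-16)·(t - 11)] = -37(t + 5) / ((-16)(t - 11)).
So |(3t + 4)/(t - 11) − (11/16)| = 37|t + 5| / (16·|t − 11|).
Require δ ≤ 8, so |t − 11| ≥ |-16| − |t + 5| > 16 − 8 = 8.
Hence |(3t + 4)/(t - 11) − (11/16)| < 37|t + 5|/(16·8) = (37/128)|t + 5|, which is < ϵ once |t + 5| < (128/37)ϵ.
Take δ = min(8, (128/37)ϵ). Then 0 < |t + 5| < δ forces both bounds, so |(3t + 4)/(t - 11) − (11/16)| < ϵ.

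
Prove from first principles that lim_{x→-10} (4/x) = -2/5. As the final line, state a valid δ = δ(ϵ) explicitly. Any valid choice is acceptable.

δ = min(5, (25/2)ϵ)

Let ϵ > 0. We seek δ > 0 such that 0 < |x + 10| < δ implies |4/x + 2/5| < ϵ.
|4/x + 2/5| = 4·|-10 − x|/(10·|x|) = 4|x + 10|/(10|x|).
Require δ ≤ 5 so that |x| > 10 − 5 = 5, hence 10|x| > 50.
Then |4/x + 2/5| < 4|x + 10|/50, which is < ϵ when |x + 10| < (25/2)ϵ.
Take δ = min(5, (25/2)ϵ). Then 0 < |x + 10| < δ gives both |x + 10| < 5 and |x + 10| < (25/2)ϵ, so |4/x + 2/5| < ϵ.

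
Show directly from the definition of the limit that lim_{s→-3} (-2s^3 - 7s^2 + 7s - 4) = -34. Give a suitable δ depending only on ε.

δ = min(2, ε/65)

Suppose ε > 0. We want δ > 0 such that 0 < |s + 3| < δ implies |(-2s^3 - 7s^2 + 7s - 4) + 34| < ε.
(-2s^3 - 7s^2 + 7s - 4) + 34 = -2s^3 - 7s^2 + 7s + 30 = (s + 3)(-2s^2 - s + 10).
So |(-2s^3 - 7s^2 + 7s - 4) + 34| = |s + 3|·|-2s^2 - s + 10|.
Require δ ≤ 2. Then |s + 3| < 2 gives |s| < 5, and by the triangle inequality |-2s^2 - s + 10| ≤ 2·5^2 + 5 + 10 = 65.
Hence |(-2s^3 - 7s^2 + 7s - 4) + 34| ≤ 65|s + 3| < ε provided |s + 3| < ε/65.
Choosing δ = min(2, ε/65) ensures both conditions, hence |(-2s^3 - 7s^2 + 7s - 4) + 34| < ε.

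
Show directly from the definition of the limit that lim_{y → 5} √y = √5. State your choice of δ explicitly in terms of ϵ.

Fix ϵ > 0. We want δ > 0 such that 0 < |y − 5| < δ implies |√y − √5| < ϵ.
Rationalise: √y − √5 = (y − 5)/(√y + √5), so |√y − √5| = |y − 5|/(√y + √5).
Restrict δ ≤ 5 so that |y − 5| < 5 forces y > 0, and then √y + √5 > √5.
Hence |√y − √5| < |y − 5|/√5, which is < ϵ once |y − 5| < √5·ϵ.
Take δ = min(5, √5·ϵ). If 0 < |y − 5| < δ then y > 0 and |√y − √5| < |y − 5|/√5 < ϵ.

δ = min(5, √5·ϵ)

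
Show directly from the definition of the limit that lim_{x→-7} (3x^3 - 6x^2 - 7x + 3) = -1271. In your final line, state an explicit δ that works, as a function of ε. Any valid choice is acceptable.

δ = min(1, ε/590)

Let ε > 0 be given. We want δ > 0 such that 0 < |x + 7| < δ implies |(3x^3 - 6x^2 - 7x + 3) + 1271| < ε.
(3x^3 - 6x^2 - 7x + 3) + 1271 = 3x^3 - 6x^2 - 7x + 1274 = (x + 7)(3x^2 - 27x + 182).
So |(3x^3 - 6x^2 - 7x + 3) + 1271| = |x + 7|·|3x^2 - 27x + 182|.
Require δ ≤ 1. Then |x + 7| < 1 gives |x| < 8, and by the triangle inequality |3x^2 - 27x + 182| ≤ 3·8^2 + 27·8 + 182 = 590.
Hence |(3x^3 - 6x^2 - 7x + 3) + 1271| ≤ 590|x + 7| < ε provided |x + 7| < ε/590.
Choosing δ = min(1, ε/590) ensures both conditions, hence |(3x^3 - 6x^2 - 7x + 3) + 1271| < ε.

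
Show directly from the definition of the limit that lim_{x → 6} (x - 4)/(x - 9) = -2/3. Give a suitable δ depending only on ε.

Fix ε > 0. We want δ > 0 with 0 < |x − 6| < δ ⇒ |(x - 4)/(x - 9) + 2/3| < ε.
Combining over a common denominator, (x - 4)/(x - 9) + 2/3 = [(x - 4)·(-3) − 2·(x - 9)] / [(-3)·(x - 9)] = -5(x − 6) / ((-3)(x - 9)).
So |(x - 4)/(x - 9) + 2/3| = 5|x − 6| / (3·|x − 9|).
Restrict δ ≤ 3/2. Then |x − 6| < 3/2 gives |x − 9| = |(x − 6) + (-3)| ≥ 3 − 3/2 = 3/2.
Hence |(x - 4)/(x - 9) + 2/3| < 5|x − 6|/(3·(3/2)) = (10/9)|x − 6|, which is < ε once |x − 6| < (9/10)ε.
Take δ = min(3/2, (9/10)ε). Then 0 < |x − 6| < δ forces both bounds, so |(x - 4)/(x - 9) + 2/3| < ε.

δ = min(3/2, (9/10)ε)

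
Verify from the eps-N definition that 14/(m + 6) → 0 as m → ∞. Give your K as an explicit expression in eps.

Fix eps > 0. For m ≥ 1, |14/(m + 6) − 0| = 14/(m + 6) ≤ 14/m.
We need 14/m < eps, i.e. m > 14/eps.
Take K = 14/eps. If m > K then |14/(m + 6)| ≤ 14/m < eps.

K = 14/eps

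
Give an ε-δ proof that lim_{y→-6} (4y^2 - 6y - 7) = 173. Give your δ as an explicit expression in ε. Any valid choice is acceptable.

δ = min(1, ε/58)

Let ε > 0. We want δ > 0 such that 0 < |y + 6| < δ implies |(4y^2 - 6y - 7) − 173| < ε.
(4y^2 - 6y - 7) − 173 = 4y^2 - 6y - 180 = (y + 6)(4y - 30).
So |(4y^2 - 6y - 7) − 173| = |y + 6|·|4y - 30|.
Require δ ≤ 1. Then |y + 6| < 1 gives |y| < 7, and by the triangle inequality |4y - 30| ≤ 4·7 + 30 = 58.
Hence |(4y^2 - 6y - 7) − 173| ≤ 58|y + 6| < ε provided |y + 6| < ε/58.
Take δ = min(1, ε/58). Then 0 < |y + 6| < δ gives both |y + 6| < 1 and |y + 6| < ε/58, so |(4y^2 - 6y - 7) − 173| < ε.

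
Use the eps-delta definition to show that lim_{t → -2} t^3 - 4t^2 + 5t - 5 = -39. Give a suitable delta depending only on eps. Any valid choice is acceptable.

Let eps > 0. We want delta > 0 such that 0 < |t + 2| < delta implies |(t^3 - 4t^2 + 5t - 5) + 39| < eps.
(t^3 - 4t^2 + 5t - 5) + 39 = t^3 - 4t^2 + 5t + 34 = (t + 2)(t^2 - 6t + 17).
So |(t^3 - 4t^2 + 5t - 5) + 39| = |t + 2|·|t^2 - 6t + 17|.
Require delta ≤ 2. Then |t + 2| < 2 gives |t| < 4, and by the triangle inequality |t^2 - 6t + 17| ≤ 4^2 + 6·4 + 17 = 57.
Hence |(t^3 - 4t^2 + 5t - 5) + 39| ≤ 57|t + 2| < eps provided |t + 2| < eps/57.
Take delta = min(2, eps/57). Then 0 < |t + 2| < delta gives both |t + 2| < 2 and |t + 2| < eps/57, so |(t^3 - 4t^2 + 5t - 5) + 39| < eps.

delta = min(2, eps/57)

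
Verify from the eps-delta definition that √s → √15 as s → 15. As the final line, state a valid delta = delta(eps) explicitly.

delta = min(15, √15·eps)

Suppose eps > 0. We want delta > 0 such that 0 < |s − 15| < delta implies |√s − √15| < eps.
Rationalise: √s − √15 = (s − 15)/(√s + √15), so |√s − √15| = |s − 15|/(√s + √15).
Restrict delta ≤ 15 so that |s − 15| < 15 forces s > 0, and then √s + √15 > √15.
Hence |√s − √15| < |s − 15|/√15, which is < eps once |s − 15| < √15·eps.
Take delta = min(15, √15·eps). If 0 < |s − 15| < delta then s > 0 and |√s − √15| < |s − 15|/√15 < eps.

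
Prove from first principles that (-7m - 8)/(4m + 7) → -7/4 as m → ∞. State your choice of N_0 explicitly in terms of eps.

N_0 = (17/16)/eps

Suppose eps > 0. For m ≥ 1, |(-7m - 8)/(4m + 7) + 7/4| = |17|/(4(4m + 7)) = 17/(4(4m + 7)).
Since 4m + 7 ≥ 4m for m ≥ 1, this is ≤ 17/(4·4m) = (17/16)/m.
So |(-7m - 8)/(4m + 7) + 7/4| < eps whenever m > (17/16)/eps.
Take N_0 = (17/16)/eps. If m > N_0 then |(-7m - 8)/(4m + 7) + 7/4| ≤ (17/16)/m < eps.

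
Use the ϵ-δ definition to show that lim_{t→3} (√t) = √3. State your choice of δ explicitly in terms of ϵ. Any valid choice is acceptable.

Let ϵ > 0 be given. We want δ > 0 such that 0 < |t − 3| < δ implies |√t − √3| < ϵ.
Multiplying by the conjugate, |√t − √3| = |t − 3|/(√t + √3).
Restrict δ ≤ 3 so that |t − 3| < 3 forces t > 0, and then √t + √3 > √3.
Hence |√t − √3| < |t − 3|/√3, which is < ϵ once |t − 3| < √3·ϵ.
Take δ = min(3, √3·ϵ). If 0 < |t − 3| < δ then t > 0 and |√t − √3| < |t − 3|/√3 < ϵ.

δ = min(3, √3·ϵ)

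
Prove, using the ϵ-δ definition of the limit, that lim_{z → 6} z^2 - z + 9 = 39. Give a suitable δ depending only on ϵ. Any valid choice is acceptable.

Let ϵ > 0. We want δ > 0 such that 0 < |z − 6| < δ implies |(z^2 - z + 9) − 39| < ϵ.
(z^2 - z + 9) − 39 = z^2 - z - 30 = (z − 6)(z + 5).
So |(z^2 - z + 9) − 39| = |z − 6|·|z + 5|.
Require δ ≤ 2. Then |z − 6| < 2 gives |z| < 8, and by the triangle inequality |z + 5| ≤ 8 + 5 = 13.
Hence |(z^2 - z + 9) − 39| ≤ 13|z − 6| < ϵ provided |z − 6| < ϵ/13.
Choosing δ = min(2, ϵ/13) ensures both conditions, hence |(z^2 - z + 9) − 39| < ϵ.

δ = min(2, ϵ/13)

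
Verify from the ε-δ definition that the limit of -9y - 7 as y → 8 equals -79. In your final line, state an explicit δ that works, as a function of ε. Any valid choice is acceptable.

δ = ε/9

Let ε > 0 be given. We need δ > 0 so that 0 < |y − 8| < δ implies |(-9y - 7) + 79| < ε.
Since (-9y - 7) + 79 = -9(y − 8), we have |(-9y - 7) + 79| = 9|y − 8|.
Thus it suffices that |y − 8| < ε/9.
Take δ = ε/9. If 0 < |y − 8| < δ then |(-9y - 7) + 79| = 9|y − 8| < 9·(ε/9) = ε.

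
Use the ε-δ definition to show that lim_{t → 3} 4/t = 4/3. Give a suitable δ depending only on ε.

δ = min(3/2, (9/8)ε)

Fix ε > 0. We seek δ > 0 such that 0 < |t − 3| < δ implies |4/t − (4/3)| < ε.
|4/t − (4/3)| = 4·|3 − t|/(3·|t|) = 4|t − 3|/(3|t|).
Restrict δ ≤ 3/2. Then |t − 3| < 3/2 gives |t| > 3/2, so 3|t| > 9/2.
Then |4/t − (4/3)| < 4|t − 3|/(9/2), which is < ε when |t − 3| < (9/8)ε.
Take δ = min(3/2, (9/8)ε). Then 0 < |t − 3| < δ gives both |t − 3| < 3/2 and |t − 3| < (9/8)ε, so |4/t − (4/3)| < ε.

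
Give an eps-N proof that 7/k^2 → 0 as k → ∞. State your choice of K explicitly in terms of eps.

Fix eps > 0. For k ≥ 1, |7/k^2 − 0| = 7/k^2.
7/k^2 < eps ⇔ k^2 > 7/eps ⇔ k > (7/eps)^{1/2}.
Take K = (7/eps)^{1/2}. Then k > K implies 7/k^2 < eps.

K = (7/eps)^{1/2}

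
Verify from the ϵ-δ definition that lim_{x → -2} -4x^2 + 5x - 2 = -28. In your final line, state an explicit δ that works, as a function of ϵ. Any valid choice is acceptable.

Suppose ϵ > 0. We want δ > 0 such that 0 < |x + 2| < δ implies |(-4x^2 + 5x - 2) + 28| < ϵ.
(-4x^2 + 5x - 2) + 28 = -4x^2 + 5x + 26 = (x + 2)(-4x + 13).
So |(-4x^2 + 5x - 2) + 28| = |x + 2|·|-4x + 13|.
Assume first that |x + 2| < 1, so |x| < 3. Then |-4x + 13| ≤ 4·3 + 13 = 25.
Hence |(-4x^2 + 5x - 2) + 28| ≤ 25|x + 2| < ϵ provided |x + 2| < ϵ/25.
Take δ = min(1, ϵ/25). Then 0 < |x + 2| < δ gives both |x + 2| < 1 and |x + 2| < ϵ/25, so |(-4x^2 + 5x - 2) + 28| < ϵ.

δ = min(1, ϵ/25)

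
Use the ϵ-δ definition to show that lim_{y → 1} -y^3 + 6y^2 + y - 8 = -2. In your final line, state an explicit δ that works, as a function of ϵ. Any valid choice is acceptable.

Suppose ϵ > 0. We want δ > 0 such that 0 < |y − 1| < δ implies |(-y^3 + 6y^2 + y - 8) + 2| < ϵ.
(-y^3 + 6y^2 + y - 8) + 2 = -y^3 + 6y^2 + y - 6 = (y − 1)(-y^2 + 5y + 6).
So |(-y^3 + 6y^2 + y - 8) + 2| = |y − 1|·|-y^2 + 5y + 6|.
Require δ ≤ 1. Then |y − 1| < 1 gives |y| < 2, and by the triangle inequality |-y^2 + 5y + 6| ≤ 2^2 + 5·2 + 6 = 20.
Hence |(-y^3 + 6y^2 + y - 8) + 2| ≤ 20|y − 1| < ϵ provided |y − 1| < ϵ/20.
Choosing δ = min(1, ϵ/20) ensures both conditions, hence |(-y^3 + 6y^2 + y - 8) + 2| < ϵ.

δ = min(1, ϵ/20)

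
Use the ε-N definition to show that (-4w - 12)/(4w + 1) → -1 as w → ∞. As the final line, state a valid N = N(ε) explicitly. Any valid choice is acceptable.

Suppose ε > 0. We seek N > 0 such that w > N implies |(-4w - 12)/(4w + 1) + 1| < ε.
(-4w - 12)/(4w + 1) + 1 = (4(-4w - 12) − (-4)(4w + 1)) / (4(4w + 1)) = -44/(4(4w + 1)).
For w > 0 we have 4w + 1 > 4w, so |(-4w - 12)/(4w + 1) + 1| = 44/(4(4w + 1)) < 44/(4·4w) = (11/4)/w.
Thus |(-4w - 12)/(4w + 1) + 1| < ε whenever w > (11/4)/ε.
Take N = (11/4)/ε. If w > N then |(-4w - 12)/(4w + 1) + 1| < (11/4)/w < ε.

N = (11/4)/ε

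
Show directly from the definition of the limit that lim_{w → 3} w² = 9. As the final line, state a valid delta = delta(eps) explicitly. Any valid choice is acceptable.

delta = min(1, eps/7)

Let eps > 0 be given. We seek delta > 0 with 0 < |w − 3| < delta ⇒ |w² − 9| < eps.
Factor: w² − 9 = (w − 3)(w + 3), so |w² − 9| = |w − 3|·|w + 3|.
Impose delta ≤ 1 so that |w| < 4; then |w + 3| ≤ 7.
Hence |w² − 9| ≤ 7|w − 3|, which is < eps once |w − 3| < eps/7.
Take delta = min(1, eps/7). If 0 < |w − 3| < delta then both bounds hold and |w² − 9| ≤ 7|w − 3| < 7·(eps/7) = eps.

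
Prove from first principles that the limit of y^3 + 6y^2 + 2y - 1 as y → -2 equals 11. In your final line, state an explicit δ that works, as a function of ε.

δ = min(1, ε/27)

Let ε > 0. We want δ > 0 such that 0 < |y + 2| < δ implies |(y^3 + 6y^2 + 2y - 1) − 11| < ε.
(y^3 + 6y^2 + 2y - 1) − 11 = y^3 + 6y^2 + 2y - 12 = (y + 2)(y^2 + 4y - 6).
So |(y^3 + 6y^2 + 2y - 1) − 11| = |y + 2|·|y^2 + 4y - 6|.
Assume first that |y + 2| < 1, so |y| < 3. Then |y^2 + 4y - 6| ≤ 3^2 + 4·3 + 6 = 27.
Hence |(y^3 + 6y^2 + 2y - 1) − 11| ≤ 27|y + 2| < ε provided |y + 2| < ε/27.
Choosing δ = min(1, ε/27) ensures both conditions, hence |(y^3 + 6y^2 + 2y - 1) − 11| < ε.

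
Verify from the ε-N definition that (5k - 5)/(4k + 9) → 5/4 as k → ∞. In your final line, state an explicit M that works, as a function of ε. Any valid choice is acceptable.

Fix ε > 0. For k ≥ 1, |(5k - 5)/(4k + 9) − (5/4)| = |-65|/(4(4k + 9)) = 65/(4(4k + 9)).
Since 4k + 9 ≥ 4k for k ≥ 1, this is ≤ 65/(4·4k) = (65/16)/k.
So |(5k - 5)/(4k + 9) − (5/4)| < ε whenever k > (65/16)/ε.
Take M = (65/16)/ε. If k > M then |(5k - 5)/(4k + 9) − (5/4)| ≤ (65/16)/k < ε.

M = (65/16)/ε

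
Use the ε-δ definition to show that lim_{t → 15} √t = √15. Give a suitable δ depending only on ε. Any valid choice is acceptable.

Let ε > 0 be given. We want δ > 0 such that 0 < |t − 15| < δ implies |√t − √15| < ε.
Multiplying by the conjugate, |√t − √15| = |t − 15|/(√t + √15).
Restrict δ ≤ 15 so that |t − 15| < 15 forces t > 0, and then √t + √15 > √15.
Hence |√t − √15| < |t − 15|/√15, which is < ε once |t − 15| < √15·ε.
Take δ = min(15, √15·ε). If 0 < |t − 15| < δ then t > 0 and |√t − √15| < |t − 15|/√15 < ε.

δ = min(15, √15·ε)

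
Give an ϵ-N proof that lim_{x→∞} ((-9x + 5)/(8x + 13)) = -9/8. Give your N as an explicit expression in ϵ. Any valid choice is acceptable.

Let ϵ > 0 be given. We seek N > 0 such that x > N implies |(-9x + 5)/(8x + 13) + 9/8| < ϵ.
(-9x + 5)/(8x + 13) + 9/8 = (8(-9x + 5) − (-9)(8x + 13)) / (8(8x + 13)) = 157/(8(8x + 13)).
For x > 0 we have 8x + 13 > 8x, so |(-9x + 5)/(8x + 13) + 9/8| = 157/(8(8x + 13)) < 157/(8·8x) = (157/64)/x.
Thus |(-9x + 5)/(8x + 13) + 9/8| < ϵ whenever x > (157/64)/ϵ.
Take N = (157/64)/ϵ. If x > N then |(-9x + 5)/(8x + 13) + 9/8| < (157/64)/x < ϵ.

N = (157/64)/ϵ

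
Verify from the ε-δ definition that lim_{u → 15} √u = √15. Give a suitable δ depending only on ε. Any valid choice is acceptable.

δ = min(15, √15·ε)

Suppose ε > 0. We want δ > 0 such that 0 < |u − 15| < δ implies |√u − √15| < ε.
Rationalise: √u − √15 = (u − 15)/(√u + √15), so |√u − √15| = |u − 15|/(√u + √15).
Restrict δ ≤ 15 so that |u − 15| < 15 forces u > 0, and then √u + √15 > √15.
Hence |√u − √15| < |u − 15|/√15, which is < ε once |u − 15| < √15·ε.
Take δ = min(15, √15·ε). If 0 < |u − 15| < δ then u > 0 and |√u − √15| < |u − 15|/√15 < ε.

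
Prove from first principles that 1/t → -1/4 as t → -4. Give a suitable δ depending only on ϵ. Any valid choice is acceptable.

δ = min(2, 8ϵ)

Suppose ϵ > 0. We seek δ > 0 such that 0 < |t + 4| < δ implies |1/t + 1/4| < ϵ.
|1/t + 1/4| = |-4 − t|/(4·|t|) = |t + 4|/(4|t|).
Require δ ≤ 2 so that |t| > 4 − 2 = 2, hence 4|t| > 8.
Then |1/t + 1/4| < |t + 4|/8, which is < ϵ when |t + 4| < 8ϵ.
Take δ = min(2, 8ϵ). Then 0 < |t + 4| < δ gives both |t + 4| < 2 and |t + 4| < 8ϵ, so |1/t + 1/4| < ϵ.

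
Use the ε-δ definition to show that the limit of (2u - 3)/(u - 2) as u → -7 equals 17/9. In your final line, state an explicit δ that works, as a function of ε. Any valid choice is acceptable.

Fix ε > 0. We want δ > 0 with 0 < |u + 7| < δ ⇒ |(2u - 3)/(u - 2) − (17/9)| < ε.
Combining over a common denominator, (2u - 3)/(u - 2) − (17/9) = [(2u - 3)·(-9) − (-17)·(u - 2)] / [(-9)·(u - 2)] = -1(u + 7) / ((-9)(u - 2)).
So |(2u - 3)/(u - 2) − (17/9)| = |u + 7| / (9·|u − 2|).
Require δ ≤ 9/2, so |u − 2| ≥ |-9| − |u + 7| > 9 − 9/2 = 9/2.
Hence |(2u - 3)/(u - 2) − (17/9)| < |u + 7|/(9·(9/2)) = (2/81)|u + 7|, which is < ε once |u + 7| < (81/2)ε.
Take δ = min(9/2, (81/2)ε). Then 0 < |u + 7| < δ forces both bounds, so |(2u - 3)/(u - 2) − (17/9)| < ε.

δ = min(9/2, (81/2)ε)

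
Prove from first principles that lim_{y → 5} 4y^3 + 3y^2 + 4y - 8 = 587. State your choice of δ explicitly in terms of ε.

Suppose ε > 0. We want δ > 0 such that 0 < |y − 5| < δ implies |(4y^3 + 3y^2 + 4y - 8) − 587| < ε.
(4y^3 + 3y^2 + 4y - 8) − 587 = 4y^3 + 3y^2 + 4y - 595 = (y − 5)(4y^2 + 23y + 119).
So |(4y^3 + 3y^2 + 4y - 8) − 587| = |y − 5|·|4y^2 + 23y + 119|.
Require δ ≤ 1. Then |y − 5| < 1 gives |y| < 6, and by the triangle inequality |4y^2 + 23y + 119| ≤ 4·6^2 + 23·6 + 119 = 401.
Hence |(4y^3 + 3y^2 + 4y - 8) − 587| ≤ 401|y − 5| < ε provided |y − 5| < ε/401.
Choosing δ = min(1, ε/401) ensures both conditions, hence |(4y^3 + 3y^2 + 4y - 8) − 587| < ε.

δ = min(1, ε/401)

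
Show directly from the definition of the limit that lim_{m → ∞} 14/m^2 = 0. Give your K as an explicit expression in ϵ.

K = (14/ϵ)^{1/2}

Fix ϵ > 0. For m ≥ 1, |14/m^2 − 0| = 14/m^2.
14/m^2 < ϵ ⇔ m^2 > 14/ϵ ⇔ m > (14/ϵ)^{1/2}.
Take K = (14/ϵ)^{1/2}. Then m > K implies 14/m^2 < ϵ.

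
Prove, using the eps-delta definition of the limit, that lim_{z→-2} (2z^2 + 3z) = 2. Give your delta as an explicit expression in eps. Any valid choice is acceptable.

delta = min(2, eps/9)

Suppose eps > 0. We want delta > 0 such that 0 < |z + 2| < delta implies |(2z^2 + 3z) − 2| < eps.
(2z^2 + 3z) − 2 = 2z^2 + 3z - 2 = (z + 2)(2z - 1).
So |(2z^2 + 3z) − 2| = |z + 2|·|2z - 1|.
Require delta ≤ 2. Then |z + 2| < 2 gives |z| < 4, and by the triangle inequality |2z - 1| ≤ 2·4 + 1 = 9.
Hence |(2z^2 + 3z) − 2| ≤ 9|z + 2| < eps provided |z + 2| < eps/9.
Choosing delta = min(2, eps/9) ensures both conditions, hence |(2z^2 + 3z) − 2| < eps.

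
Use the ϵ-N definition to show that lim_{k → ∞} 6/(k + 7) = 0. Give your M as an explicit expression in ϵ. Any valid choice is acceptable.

Let ϵ > 0 be given. For k ≥ 1, |6/(k + 7) − 0| = 6/(k + 7) ≤ 6/k.
We need 6/k < ϵ, i.e. k > 6/ϵ.
Take M = 6/ϵ. If k > M then |6/(k + 7)| ≤ 6/k < ϵ.

M = 6/ϵ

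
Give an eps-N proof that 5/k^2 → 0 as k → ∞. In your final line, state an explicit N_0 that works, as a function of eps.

Fix eps > 0. For k ≥ 1, |5/k^2 − 0| = 5/k^2.
5/k^2 < eps ⇔ k^2 > 5/eps ⇔ k > (5/eps)^{1/2}.
Take N_0 = (5/eps)^{1/2}. Then k > N_0 implies 5/k^2 < eps.

N_0 = (5/eps)^{1/2}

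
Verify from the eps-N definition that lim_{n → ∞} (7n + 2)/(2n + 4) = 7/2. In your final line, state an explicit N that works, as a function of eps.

N = 6/eps

Let eps > 0 be given. For n ≥ 1, |(7n + 2)/(2n + 4) − (7/2)| = |-24|/(2(2n + 4)) = 24/(2(2n + 4)).
Since 2n + 4 ≥ 2n for n ≥ 1, this is ≤ 24/(2·2n) = 6/n.
So |(7n + 2)/(2n + 4) − (7/2)| < eps whenever n > 6/eps.
Take N = 6/eps. If n > N then |(7n + 2)/(2n + 4) − (7/2)| ≤ 6/n < eps.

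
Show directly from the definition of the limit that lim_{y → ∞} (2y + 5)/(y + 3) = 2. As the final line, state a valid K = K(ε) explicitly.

K = 1/ε

Let ε > 0 be given. We seek K > 0 such that y > K implies |(2y + 5)/(y + 3) − 2| < ε.
(2y + 5)/(y + 3) − 2 = ((2y + 5) − 2(y + 3)) / ((y + 3)) = -1/((y + 3)).
For y > 0 we have y + 3 > y, so |(2y + 5)/(y + 3) − 2| = 1/((y + 3)) < 1/(y) = 1/y.
Thus |(2y + 5)/(y + 3) − 2| < ε whenever y > 1/ε.
Take K = 1/ε. If y > K then |(2y + 5)/(y + 3) − 2| < 1/y < ε.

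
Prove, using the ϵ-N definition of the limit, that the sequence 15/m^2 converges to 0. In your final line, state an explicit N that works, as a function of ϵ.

Let ϵ > 0 be given. For m ≥ 1, |15/m^2 − 0| = 15/m^2.
15/m^2 < ϵ ⇔ m^2 > 15/ϵ ⇔ m > (15/ϵ)^{1/2}.
Take N = (15/ϵ)^{1/2}. Then m > N implies 15/m^2 < ϵ.

N = (15/ϵ)^{1/2}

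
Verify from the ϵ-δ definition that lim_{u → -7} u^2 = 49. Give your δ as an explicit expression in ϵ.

δ = min(2, ϵ/16)

Let ϵ > 0. We seek δ > 0 with 0 < |u + 7| < δ ⇒ |u^2 − 49| < ϵ.
Factor: u^2 − 49 = (u + 7)(u - 7), so |u^2 − 49| = |u + 7|·|u - 7|.
Restrict δ ≤ 2. Then |u + 7| < 2 gives |u| < 9, so by the triangle inequality |u - 7| ≤ 9 + 7 = 16.
Hence |u^2 − 49| ≤ 16|u + 7|, which is < ϵ once |u + 7| < ϵ/16.
Take δ = min(2, ϵ/16). If 0 < |u + 7| < δ then both bounds hold and |u^2 − 49| ≤ 16|u + 7| < 16·(ϵ/16) = ϵ.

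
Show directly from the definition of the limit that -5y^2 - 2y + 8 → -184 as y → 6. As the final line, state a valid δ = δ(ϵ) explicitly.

Fix ϵ > 0. We want δ > 0 such that 0 < |y − 6| < δ implies |(-5y^2 - 2y + 8) + 184| < ϵ.
(-5y^2 - 2y + 8) + 184 = -5y^2 - 2y + 192 = (y − 6)(-5y - 32).
So |(-5y^2 - 2y + 8) + 184| = |y − 6|·|-5y - 32|.
Assume first that |y − 6| < 1, so |y| < 7. Then |-5y - 32| ≤ 5·7 + 32 = 67.
Hence |(-5y^2 - 2y + 8) + 184| ≤ 67|y − 6| < ϵ provided |y − 6| < ϵ/67.
Choosing δ = min(1, ϵ/67) ensures both conditions, hence |(-5y^2 - 2y + 8) + 184| < ϵ.

δ = min(1, ϵ/67)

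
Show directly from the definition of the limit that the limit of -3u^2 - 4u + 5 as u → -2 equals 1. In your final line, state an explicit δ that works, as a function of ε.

δ = min(1, ε/11)

Let ε > 0. We want δ > 0 such that 0 < |u + 2| < δ implies |(-3u^2 - 4u + 5) − 1| < ε.
(-3u^2 - 4u + 5) − 1 = -3u^2 - 4u + 4 = (u + 2)(-3u + 2).
So |(-3u^2 - 4u + 5) − 1| = |u + 2|·|-3u + 2|.
Require δ ≤ 1. Then |u + 2| < 1 gives |u| < 3, and by the triangle inequality |-3u + 2| ≤ 3·3 + 2 = 11.
Hence |(-3u^2 - 4u + 5) − 1| ≤ 11|u + 2| < ε provided |u + 2| < ε/11.
Take δ = min(1, ε/11). Then 0 < |u + 2| < δ gives both |u + 2| < 1 and |u + 2| < ε/11, so |(-3u^2 - 4u + 5) − 1| < ε.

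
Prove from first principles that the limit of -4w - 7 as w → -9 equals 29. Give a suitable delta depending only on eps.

Let eps > 0. We need delta > 0 so that 0 < |w + 9| < delta implies |(-4w - 7) − 29| < eps.
|(-4w - 7) − 29| = |-4w - 36| = 4|w + 9|.
Thus it suffices that |w + 9| < eps/4.
Take delta = eps/4. If 0 < |w + 9| < delta then |(-4w - 7) − 29| = 4|w + 9| < 4·(eps/4) = eps.

delta = eps/4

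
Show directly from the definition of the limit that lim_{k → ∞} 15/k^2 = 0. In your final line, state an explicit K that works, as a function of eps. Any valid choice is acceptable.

K = (15/eps)^{1/2}

Let eps > 0. For k ≥ 1, |15/k^2 − 0| = 15/k^2.
15/k^2 < eps ⇔ k^2 > 15/eps ⇔ k > (15/eps)^{1/2}.
Take K = (15/eps)^{1/2}. Then k > K implies 15/k^2 < eps.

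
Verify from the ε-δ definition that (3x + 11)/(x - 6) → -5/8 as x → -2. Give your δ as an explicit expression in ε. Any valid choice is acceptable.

Suppose ε > 0. We want δ > 0 with 0 < |x + 2| < δ ⇒ |(3x + 11)/(x - 6) + 5/8| < ε.
Combining over a common denominator, (3x + 11)/(x - 6) + 5/8 = [(3x + 11)·(-8) − 5·(x - 6)] / [(-8)·(x - 6)] = -29(x + 2) / ((-8)(x - 6)).
So |(3x + 11)/(x - 6) + 5/8| = 29|x + 2| / (8·|x − 6|).
Restrict δ ≤ 4. Then |x + 2| < 4 gives |x − 6| = |(x + 2) + (-8)| ≥ 8 − 4 = 4.
Hence |(3x + 11)/(x - 6) + 5/8| < 29|x + 2|/(8·4) = (29/32)|x + 2|, which is < ε once |x + 2| < (32/29)ε.
Take δ = min(4, (32/29)ε). Then 0 < |x + 2| < δ forces both bounds, so |(3x + 11)/(x - 6) + 5/8| < ε.

δ = min(4, (32/29)ε)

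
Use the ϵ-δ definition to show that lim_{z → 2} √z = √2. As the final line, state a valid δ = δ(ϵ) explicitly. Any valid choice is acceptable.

δ = min(2, √2·ϵ)

Let ϵ > 0. We want δ > 0 such that 0 < |z − 2| < δ implies |√z − √2| < ϵ.
Rationalise: √z − √2 = (z − 2)/(√z + √2), so |√z − √2| = |z − 2|/(√z + √2).
Restrict δ ≤ 2 so that |z − 2| < 2 forces z > 0, and then √z + √2 > √2.
Hence |√z − √2| < |z − 2|/√2, which is < ϵ once |z − 2| < √2·ϵ.
Take δ = min(2, √2·ϵ). If 0 < |z − 2| < δ then z > 0 and |√z − √2| < |z − 2|/√2 < ϵ.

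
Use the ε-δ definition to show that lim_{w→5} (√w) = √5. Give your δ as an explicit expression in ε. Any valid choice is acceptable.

δ = min(5, √5·ε)

Let ε > 0. We want δ > 0 such that 0 < |w − 5| < δ implies |√w − √5| < ε.
Multiplying by the conjugate, |√w − √5| = |w − 5|/(√w + √5).
Restrict δ ≤ 5 so that |w − 5| < 5 forces w > 0, and then √w + √5 > √5.
Hence |√w − √5| < |w − 5|/√5, which is < ε once |w − 5| < √5·ε.
Take δ = min(5, √5·ε). If 0 < |w − 5| < δ then w > 0 and |√w − √5| < |w − 5|/√5 < ε.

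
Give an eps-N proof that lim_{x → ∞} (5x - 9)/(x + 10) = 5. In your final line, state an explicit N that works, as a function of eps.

Fix eps > 0. We seek N > 0 such that x > N implies |(5x - 9)/(x + 10) − 5| < eps.
(5x - 9)/(x + 10) − 5 = ((5x - 9) − 5(x + 10)) / ((x + 10)) = -59/((x + 10)).
For x > 0 we have x + 10 > x, so |(5x - 9)/(x + 10) − 5| = 59/((x + 10)) < 59/(x) = 59/x.
Thus |(5x - 9)/(x + 10) − 5| < eps whenever x > 59/eps.
Take N = 59/eps. If x > N then |(5x - 9)/(x + 10) − 5| < 59/x < eps.

N = 59/eps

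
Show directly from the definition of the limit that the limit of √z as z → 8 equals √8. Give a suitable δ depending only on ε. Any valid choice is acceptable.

δ = min(8, √8·ε)

Suppose ε > 0. We want δ > 0 such that 0 < |z − 8| < δ implies |√z − √8| < ε.
Rationalise: √z − √8 = (z − 8)/(√z + √8), so |√z − √8| = |z − 8|/(√z + √8).
Restrict δ ≤ 8 so that |z − 8| < 8 forces z > 0, and then √z + √8 > √8.
Hence |√z − √8| < |z − 8|/√8, which is < ε once |z − 8| < √8·ε.
Take δ = min(8, √8·ε). If 0 < |z − 8| < δ then z > 0 and |√z − √8| < |z − 8|/√8 < ε.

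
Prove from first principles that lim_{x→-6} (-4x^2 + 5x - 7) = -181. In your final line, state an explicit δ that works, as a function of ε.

Let ε > 0 be given. We want δ > 0 such that 0 < |x + 6| < δ implies |(-4x^2 + 5x - 7) + 181| < ε.
(-4x^2 + 5x - 7) + 181 = -4x^2 + 5x + 174 = (x + 6)(-4x + 29).
So |(-4x^2 + 5x - 7) + 181| = |x + 6|·|-4x + 29|.
Require δ ≤ 1. Then |x + 6| < 1 gives |x| < 7, and by the triangle inequality |-4x + 29| ≤ 4·7 + 29 = 57.
Hence |(-4x^2 + 5x - 7) + 181| ≤ 57|x + 6| < ε provided |x + 6| < ε/57.
Take δ = min(1, ε/57). Then 0 < |x + 6| < δ gives both |x + 6| < 1 and |x + 6| < ε/57, so |(-4x^2 + 5x - 7) + 181| < ε.

δ = min(1, ε/57)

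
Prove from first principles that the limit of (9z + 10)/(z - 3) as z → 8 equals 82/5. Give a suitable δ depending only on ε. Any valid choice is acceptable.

δ = min(5/2, (25/74)ε)

Let ε > 0. We want δ > 0 with 0 < |z − 8| < δ ⇒ |(9z + 10)/(z - 3) − (82/5)| < ε.
Combining over a common denominator, (9z + 10)/(z - 3) − (82/5) = [(9z + 10)·5 − 82·(z - 3)] / [5·(z - 3)] = -37(z − 8) / (5(z - 3)).
So |(9z + 10)/(z - 3) − (82/5)| = 37|z − 8| / (5·|z − 3|).
Require δ ≤ 5/2, so |z − 3| ≥ |5| − |z − 8| > 5 − 5/2 = 5/2.
Hence |(9z + 10)/(z - 3) − (82/5)| < 37|z − 8|/(5·(5/2)) = (74/25)|z − 8|, which is < ε once |z − 8| < (25/74)ε.
Take δ = min(5/2, (25/74)ε). Then 0 < |z − 8| < δ forces both bounds, so |(9z + 10)/(z - 3) − (82/5)| < ε.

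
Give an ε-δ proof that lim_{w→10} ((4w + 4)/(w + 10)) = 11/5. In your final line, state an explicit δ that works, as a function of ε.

Fix ε > 0. We want δ > 0 with 0 < |w − 10| < δ ⇒ |(4w + 4)/(w + 10) − (11/5)| < ε.
Combining over a common denominator, (4w + 4)/(w + 10) − (11/5) = [(4w + 4)·20 − 44·(w + 10)] / [20·(w + 10)] = 36(w − 10) / (20(w + 10)).
So |(4w + 4)/(w + 10) − (11/5)| = 36|w − 10| / (20·|w + 10|).
Restrict δ ≤ 10. Then |w − 10| < 10 gives |w + 10| = |(w − 10) + 20| ≥ 20 − 10 = 10.
Hence |(4w + 4)/(w + 10) − (11/5)| < 36|w − 10|/(20·10) = (9/50)|w − 10|, which is < ε once |w − 10| < (50/9)ε.
Take δ = min(10, (50/9)ε). Then 0 < |w − 10| < δ forces both bounds, so |(4w + 4)/(w + 10) − (11/5)| < ε.

δ = min(10, (50/9)ε)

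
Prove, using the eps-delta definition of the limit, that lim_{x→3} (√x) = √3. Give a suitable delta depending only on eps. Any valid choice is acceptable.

Suppose eps > 0. We want delta > 0 such that 0 < |x − 3| < delta implies |√x − √3| < eps.
Rationalise: √x − √3 = (x − 3)/(√x + √3), so |√x − √3| = |x − 3|/(√x + √3).
Restrict delta ≤ 3 so that |x − 3| < 3 forces x > 0, and then √x + √3 > √3.
Hence |√x − √3| < |x − 3|/√3, which is < eps once |x − 3| < √3·eps.
Take delta = min(3, √3·eps). If 0 < |x − 3| < delta then x > 0 and |√x − √3| < |x − 3|/√3 < eps.

delta = min(3, √3·eps)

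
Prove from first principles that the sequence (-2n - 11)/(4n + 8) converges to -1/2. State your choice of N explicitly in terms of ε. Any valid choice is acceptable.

Let ε > 0 be given. For n ≥ 1, |(-2n - 11)/(4n + 8) + 1/2| = |-28|/(4(4n + 8)) = 28/(4(4n + 8)).
Since 4n + 8 ≥ 4n for n ≥ 1, this is ≤ 28/(4·4n) = (7/4)/n.
So |(-2n - 11)/(4n + 8) + 1/2| < ε whenever n > (7/4)/ε.
Take N = (7/4)/ε. If n > N then |(-2n - 11)/(4n + 8) + 1/2| ≤ (7/4)/n < ε.

N = (7/4)/ε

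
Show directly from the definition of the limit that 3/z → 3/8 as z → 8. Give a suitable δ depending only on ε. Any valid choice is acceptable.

Suppose ε > 0. We seek δ > 0 such that 0 < |z − 8| < δ implies |3/z − (3/8)| < ε.
|3/z − (3/8)| = 3·|8 − z|/(8·|z|) = 3|z − 8|/(8|z|).
Restrict δ ≤ 4. Then |z − 8| < 4 gives |z| > 4, so 8|z| > 32.
Then |3/z − (3/8)| < 3|z − 8|/32, which is < ε when |z − 8| < (32/3)ε.
Take δ = min(4, (32/3)ε). Then 0 < |z − 8| < δ gives both |z − 8| < 4 and |z − 8| < (32/3)ε, so |3/z − (3/8)| < ε.

δ = min(4, (32/3)ε)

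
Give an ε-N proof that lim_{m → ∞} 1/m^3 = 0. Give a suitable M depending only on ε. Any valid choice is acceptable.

M = (1/ε)^{1/3}

Suppose ε > 0. For m ≥ 1, |1/m^3 − 0| = 1/m^3.
1/m^3 < ε ⇔ m^3 > 1/ε ⇔ m > (1/ε)^{1/3}.
Take M = (1/ε)^{1/3}. Then m > M implies 1/m^3 < ε.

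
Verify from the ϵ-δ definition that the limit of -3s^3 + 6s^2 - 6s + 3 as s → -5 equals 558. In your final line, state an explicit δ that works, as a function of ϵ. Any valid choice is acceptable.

Suppose ϵ > 0. We want δ > 0 such that 0 < |s + 5| < δ implies |(-3s^3 + 6s^2 - 6s + 3) − 558| < ϵ.
(-3s^3 + 6s^2 - 6s + 3) − 558 = -3s^3 + 6s^2 - 6s - 555 = (s + 5)(-3s^2 + 21s - 111).
So |(-3s^3 + 6s^2 - 6s + 3) − 558| = |s + 5|·|-3s^2 + 21s - 111|.
Assume first that |s + 5| < 2, so |s| < 7. Then |-3s^2 + 21s - 111| ≤ 3·7^2 + 21·7 + 111 = 405.
Hence |(-3s^3 + 6s^2 - 6s + 3) − 558| ≤ 405|s + 5| < ϵ provided |s + 5| < ϵ/405.
Choosing δ = min(2, ϵ/405) ensures both conditions, hence |(-3s^3 + 6s^2 - 6s + 3) − 558| < ϵ.

δ = min(2, ϵ/405)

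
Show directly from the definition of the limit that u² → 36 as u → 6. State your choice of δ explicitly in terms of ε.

Let ε > 0 be given. We seek δ > 0 with 0 < |u − 6| < δ ⇒ |u² − 36| < ε.
Factor: u² − 36 = (u − 6)(u + 6), so |u² − 36| = |u − 6|·|u + 6|.
Impose δ ≤ 1 so that |u| < 7; then |u + 6| ≤ 13.
Hence |u² − 36| ≤ 13|u − 6|, which is < ε once |u − 6| < ε/13.
Take δ = min(1, ε/13). If 0 < |u − 6| < δ then both bounds hold and |u² − 36| ≤ 13|u − 6| < 13·(ε/13) = ε.

δ = min(1, ε/13)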